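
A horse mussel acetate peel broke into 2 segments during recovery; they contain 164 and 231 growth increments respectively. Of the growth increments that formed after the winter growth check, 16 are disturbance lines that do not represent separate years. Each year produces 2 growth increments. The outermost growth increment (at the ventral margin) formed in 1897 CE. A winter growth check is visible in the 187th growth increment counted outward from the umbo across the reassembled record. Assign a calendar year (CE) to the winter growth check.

1801 CE

Total growth increments = 164 + 231 = 395.
395 − 187 = 208 growth increments lie beyond the winter growth check toward the ventral margin.
Excluding 16 false growth increments: 208 − 16 = 192.
With 2 growth increments per year, 192 / 2 = 96 years.
1897 − 96 = 1801 CE.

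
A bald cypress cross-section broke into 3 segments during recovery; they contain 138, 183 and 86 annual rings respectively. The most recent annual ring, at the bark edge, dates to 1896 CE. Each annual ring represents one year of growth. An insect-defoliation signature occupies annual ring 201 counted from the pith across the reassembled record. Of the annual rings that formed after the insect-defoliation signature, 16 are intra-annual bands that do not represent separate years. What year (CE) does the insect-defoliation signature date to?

Total annual rings = 138 + 183 + 86 = 407.
The insect-defoliation signature sits at annual ring 201 from the pith, so 407 − 201 = 206 annual rings formed after it.
Removing the 16 false annual rings leaves 206 − 16 = 190 true annual rings beyond the insect-defoliation signature.
1896 − 190 = 1706 CE.

1706 CE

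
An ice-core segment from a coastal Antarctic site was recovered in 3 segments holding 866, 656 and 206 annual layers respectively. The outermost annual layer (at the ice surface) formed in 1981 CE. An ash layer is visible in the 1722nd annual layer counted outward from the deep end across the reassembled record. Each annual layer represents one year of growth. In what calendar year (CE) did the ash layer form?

1975 CE

Total annual layers = 866 + 656 + 206 = 1728.
The ash layer sits at annual layer 1722 from the deep end, so 1728 − 1722 = 6 annual layers formed after it.
The annual layer at the ice surface is 1981 CE, so the ash layer dates to 1981 − 6 = 1975 CE.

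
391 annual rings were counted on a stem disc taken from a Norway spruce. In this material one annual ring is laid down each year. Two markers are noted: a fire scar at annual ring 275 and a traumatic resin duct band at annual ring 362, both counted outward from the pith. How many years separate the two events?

87 years

362 − 275 = 87 annual rings lie between the two events.
That is 87 years at one annual ring per year.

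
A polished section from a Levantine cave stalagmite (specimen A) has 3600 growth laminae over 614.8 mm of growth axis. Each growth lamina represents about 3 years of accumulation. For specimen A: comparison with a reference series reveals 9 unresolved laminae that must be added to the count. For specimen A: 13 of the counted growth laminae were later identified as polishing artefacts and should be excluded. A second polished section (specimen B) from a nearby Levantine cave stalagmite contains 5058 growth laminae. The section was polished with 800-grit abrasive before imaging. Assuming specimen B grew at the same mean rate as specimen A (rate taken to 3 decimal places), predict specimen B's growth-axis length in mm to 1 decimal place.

864.9 mm

Specimen A: adjusted count: 3600 − 13 + 9 = 3596 growth laminae.
Specimen A: multiplying by 3 years per growth lamina: 3596 × 3 = 10788 years.
A: 614.8 mm over 10788 years gives 614.8 / 10788 ≈ 0.057 mm per year.
Specimen B: at 3 years per growth lamina, 5058 × 3 = 15174 years. B's length ≈ 0.057 × 15174 = 864.9 mm.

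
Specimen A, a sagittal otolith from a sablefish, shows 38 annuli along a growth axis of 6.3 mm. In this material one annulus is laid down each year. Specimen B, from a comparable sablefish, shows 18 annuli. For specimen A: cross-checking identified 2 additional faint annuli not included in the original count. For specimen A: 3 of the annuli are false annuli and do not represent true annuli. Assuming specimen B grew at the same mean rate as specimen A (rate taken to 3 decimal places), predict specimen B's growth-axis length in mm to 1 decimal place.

Specimen A: true annulus count = 38 − 3 + 2 = 37.
A: Mean rate = 6.3 mm / 37 years ≈ 0.170 mm/yr.
For B, 0.170 mm/year × 18 years = 3.1 mm.

3.1 mm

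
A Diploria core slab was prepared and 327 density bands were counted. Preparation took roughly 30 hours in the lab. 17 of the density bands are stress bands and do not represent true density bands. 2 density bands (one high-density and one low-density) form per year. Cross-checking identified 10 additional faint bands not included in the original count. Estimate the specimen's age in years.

Adjusted count: 327 − 17 + 10 = 320 density bands.
320 density bands at 2 per year is 320 / 2 = 160 years.

160 yr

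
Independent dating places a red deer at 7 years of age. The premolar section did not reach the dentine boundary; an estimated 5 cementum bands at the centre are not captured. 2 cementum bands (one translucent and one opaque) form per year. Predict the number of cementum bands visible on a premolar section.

With 2 cementum bands per year, 7 years would produce 7 × 2 = 14 cementum bands.
Less the 5 uncaptured cementum bands: 14 − 5 = 9.

9 cementum bands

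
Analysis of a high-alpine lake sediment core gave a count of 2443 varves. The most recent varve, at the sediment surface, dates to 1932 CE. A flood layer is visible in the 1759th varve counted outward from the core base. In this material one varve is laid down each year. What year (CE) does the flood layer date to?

1248 CE

2443 − 1759 = 684 varves lie beyond the flood layer toward the sediment surface.
1932 − 684 = 1248 CE.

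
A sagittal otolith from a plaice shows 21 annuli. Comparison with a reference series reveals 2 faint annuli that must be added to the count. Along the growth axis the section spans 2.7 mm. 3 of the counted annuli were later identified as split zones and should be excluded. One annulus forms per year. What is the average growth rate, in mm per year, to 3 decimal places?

Adjusted count: 21 − 3 + 2 = 20 annuli.
Mean rate = 2.7 mm / 20 years ≈ 0.135 mm per year.

0.135 mm per year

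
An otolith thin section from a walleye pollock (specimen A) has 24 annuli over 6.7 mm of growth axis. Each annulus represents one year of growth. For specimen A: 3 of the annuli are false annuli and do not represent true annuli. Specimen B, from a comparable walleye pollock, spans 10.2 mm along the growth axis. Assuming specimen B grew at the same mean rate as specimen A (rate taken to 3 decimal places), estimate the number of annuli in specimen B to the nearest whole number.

32 annuli

Specimen A: correcting the raw count gives 24 − 3 = 21 true annuli.
A: Mean rate = 6.7 mm / 21 years ≈ 0.319 mm per year.
For B, 10.2 / 0.319 = 31.97 years ≈ 32 annuli.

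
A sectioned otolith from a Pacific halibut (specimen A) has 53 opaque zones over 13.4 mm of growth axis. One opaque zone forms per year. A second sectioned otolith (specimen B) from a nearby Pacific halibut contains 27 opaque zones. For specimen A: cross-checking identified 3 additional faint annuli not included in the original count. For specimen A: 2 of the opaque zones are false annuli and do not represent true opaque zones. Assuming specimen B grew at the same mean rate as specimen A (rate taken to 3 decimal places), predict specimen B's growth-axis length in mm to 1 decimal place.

6.7 mm

Specimen A: correcting the raw count gives 53 − 2 + 3 = 54 true opaque zones.
A: 13.4 mm over 54 years gives 13.4 / 54 ≈ 0.248 mm/year.
Length of B = 0.248 × 27 = 6.7 mm.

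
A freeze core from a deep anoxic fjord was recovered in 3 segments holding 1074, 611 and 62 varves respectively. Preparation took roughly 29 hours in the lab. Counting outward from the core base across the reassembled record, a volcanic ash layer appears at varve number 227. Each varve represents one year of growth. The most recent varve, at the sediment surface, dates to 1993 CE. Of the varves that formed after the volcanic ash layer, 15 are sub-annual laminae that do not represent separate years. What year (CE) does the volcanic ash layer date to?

488 CE

Total varves = 1074 + 611 + 62 = 1747.
The volcanic ash layer sits at varve 227 from the core base, so 1747 − 227 = 1520 varves formed after it.
1520 − 15 false = 1505 true varves after the volcanic ash layer.
The varve at the sediment surface is 1993 CE, so the volcanic ash layer dates to 1993 − 1505 = 488 CE.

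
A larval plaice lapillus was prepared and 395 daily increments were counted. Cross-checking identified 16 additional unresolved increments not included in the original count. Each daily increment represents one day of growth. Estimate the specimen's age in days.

411 d

After corrections the count is 395 + 16 = 411 daily increments.
With a one-to-one daily increment periodicity this is 411 days.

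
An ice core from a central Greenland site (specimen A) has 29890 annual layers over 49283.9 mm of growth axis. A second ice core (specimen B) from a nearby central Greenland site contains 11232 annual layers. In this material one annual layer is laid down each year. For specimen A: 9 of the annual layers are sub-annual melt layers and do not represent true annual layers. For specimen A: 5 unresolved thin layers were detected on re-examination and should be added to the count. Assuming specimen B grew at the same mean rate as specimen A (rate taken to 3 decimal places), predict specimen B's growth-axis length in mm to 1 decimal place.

Specimen A: adjusted count: 29890 − 9 + 5 = 29886 annual layers.
A: Mean rate = 49283.9 mm / 29886 years ≈ 1.649 mm per year.
B's length ≈ 1.649 × 11232 = 18521.6 mm.

18521.6 mm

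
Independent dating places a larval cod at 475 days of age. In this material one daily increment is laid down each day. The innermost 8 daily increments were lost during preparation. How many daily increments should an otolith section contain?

At one daily increment per day, 475 days correspond to 475 daily increments.
Less the 8 uncaptured daily increments: 475 − 8 = 467.

467 daily increments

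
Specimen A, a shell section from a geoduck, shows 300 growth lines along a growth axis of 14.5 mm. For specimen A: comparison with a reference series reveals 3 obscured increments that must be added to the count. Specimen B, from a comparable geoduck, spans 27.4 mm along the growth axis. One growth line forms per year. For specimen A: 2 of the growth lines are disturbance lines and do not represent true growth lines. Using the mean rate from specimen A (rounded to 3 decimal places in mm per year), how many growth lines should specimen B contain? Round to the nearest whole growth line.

Specimen A: true growth line count = 300 − 2 + 3 = 301.
A: Mean rate = 14.5 mm / 301 years ≈ 0.048 mm/yr.
Specimen B: 27.4 mm / 0.048 mm per year = 570.83 years ≈ 571 growth lines.

571 growth lines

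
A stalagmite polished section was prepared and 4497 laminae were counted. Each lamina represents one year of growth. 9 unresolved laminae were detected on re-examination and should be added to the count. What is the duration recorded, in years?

4506 yr

True lamina count = 4497 + 9 = 4506.
At one lamina per year, that is 4506 years.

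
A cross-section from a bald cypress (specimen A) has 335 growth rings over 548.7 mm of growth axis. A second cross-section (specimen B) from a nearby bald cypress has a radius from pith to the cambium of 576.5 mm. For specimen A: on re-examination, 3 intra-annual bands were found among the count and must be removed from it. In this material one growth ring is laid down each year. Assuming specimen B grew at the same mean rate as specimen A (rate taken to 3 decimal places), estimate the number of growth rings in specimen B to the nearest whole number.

Specimen A: true growth ring count = 335 − 3 = 332.
A: Extension rate ≈ 548.7 / 332 = 1.653 mm per year.
For B, 576.5 / 1.653 = 348.76 years ≈ 349 growth rings.

349 growth rings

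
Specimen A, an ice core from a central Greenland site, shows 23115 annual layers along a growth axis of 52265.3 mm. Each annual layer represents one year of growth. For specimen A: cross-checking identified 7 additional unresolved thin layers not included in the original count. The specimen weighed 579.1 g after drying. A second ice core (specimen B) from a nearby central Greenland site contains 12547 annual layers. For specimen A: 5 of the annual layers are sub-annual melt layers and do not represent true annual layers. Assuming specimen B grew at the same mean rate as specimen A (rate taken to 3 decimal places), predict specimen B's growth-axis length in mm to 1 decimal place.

28368.8 mm

Specimen A: true annual layer count = 23115 − 5 + 7 = 23117.
A: 52265.3 mm over 23117 years gives 52265.3 / 23117 ≈ 2.261 mm per year.
For B, 2.261 mm/year × 12547 years = 28368.8 mm.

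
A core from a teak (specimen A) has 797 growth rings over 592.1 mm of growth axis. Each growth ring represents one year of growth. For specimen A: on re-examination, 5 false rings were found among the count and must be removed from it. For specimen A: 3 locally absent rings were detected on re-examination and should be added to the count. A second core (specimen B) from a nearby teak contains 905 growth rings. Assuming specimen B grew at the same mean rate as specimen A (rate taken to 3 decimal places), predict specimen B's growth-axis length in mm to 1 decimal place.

Specimen A: true growth ring count = 797 − 5 + 3 = 795.
A: 592.1 mm over 795 years gives 592.1 / 795 ≈ 0.745 mm/year.
For B, 0.745 mm/year × 905 years = 674.2 mm.

674.2 mm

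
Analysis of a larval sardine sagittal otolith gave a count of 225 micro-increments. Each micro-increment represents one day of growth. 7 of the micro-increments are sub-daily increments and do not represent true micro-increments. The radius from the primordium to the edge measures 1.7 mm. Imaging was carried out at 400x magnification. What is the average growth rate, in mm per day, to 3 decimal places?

0.008 mm per day

Correcting the raw count gives 225 − 7 = 218 true micro-increments.
1.7 mm over 218 days gives 1.7 / 218 ≈ 0.008 mm per day.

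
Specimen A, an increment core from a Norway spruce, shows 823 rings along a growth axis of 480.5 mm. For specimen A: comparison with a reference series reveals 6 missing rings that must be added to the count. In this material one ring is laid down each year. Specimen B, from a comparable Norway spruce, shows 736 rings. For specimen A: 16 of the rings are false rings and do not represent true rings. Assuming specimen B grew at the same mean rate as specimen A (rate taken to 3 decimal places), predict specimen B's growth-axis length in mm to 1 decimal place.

435.0 mm

Specimen A: adjusted count: 823 − 16 + 6 = 813 rings.
A: Mean rate = 480.5 mm / 813 years ≈ 0.591 mm/year.
Length of B = 0.591 × 736 = 435.0 mm.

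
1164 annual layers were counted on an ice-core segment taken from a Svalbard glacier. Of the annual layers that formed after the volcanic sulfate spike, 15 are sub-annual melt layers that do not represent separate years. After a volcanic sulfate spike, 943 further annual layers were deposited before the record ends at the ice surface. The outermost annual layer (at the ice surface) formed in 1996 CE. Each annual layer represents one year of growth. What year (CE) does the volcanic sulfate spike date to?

943 annual layers post-date the volcanic sulfate spike.
Excluding 15 false annual layers: 943 − 15 = 928.
The annual layer at the ice surface is 1996 CE, so the volcanic sulfate spike dates to 1996 − 928 = 1068 CE.

1068 CE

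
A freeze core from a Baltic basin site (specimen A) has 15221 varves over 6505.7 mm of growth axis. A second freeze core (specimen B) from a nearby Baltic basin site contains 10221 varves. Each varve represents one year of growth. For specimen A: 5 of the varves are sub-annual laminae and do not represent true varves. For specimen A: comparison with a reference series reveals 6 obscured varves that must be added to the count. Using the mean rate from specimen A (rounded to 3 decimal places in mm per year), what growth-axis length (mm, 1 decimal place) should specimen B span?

Specimen A: true varve count = 15221 − 5 + 6 = 15222.
A: Mean rate = 6505.7 mm / 15222 years ≈ 0.427 mm per year.
B's length ≈ 0.427 × 10221 = 4364.4 mm.

4364.4 mm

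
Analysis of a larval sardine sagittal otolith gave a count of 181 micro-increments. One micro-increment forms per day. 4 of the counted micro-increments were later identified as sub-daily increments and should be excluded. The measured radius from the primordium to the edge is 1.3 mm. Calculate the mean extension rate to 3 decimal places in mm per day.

0.007 mm per day

Correcting the raw count gives 181 − 4 = 177 true micro-increments.
Extension rate ≈ 1.3 / 177 = 0.007 mm per day.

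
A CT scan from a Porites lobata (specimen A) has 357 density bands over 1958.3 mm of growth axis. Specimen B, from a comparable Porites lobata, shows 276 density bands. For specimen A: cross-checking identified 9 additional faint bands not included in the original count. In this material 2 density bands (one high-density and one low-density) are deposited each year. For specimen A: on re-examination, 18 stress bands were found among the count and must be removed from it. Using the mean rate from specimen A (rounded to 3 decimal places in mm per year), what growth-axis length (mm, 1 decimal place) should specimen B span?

Specimen A: true density band count = 357 − 18 + 9 = 348.
Specimen A: dividing by 2 density bands per year: 348 / 2 = 174 years.
A: 1958.3 mm over 174 years gives 1958.3 / 174 ≈ 11.255 mm/year.
Specimen B: 276 density bands at 2 per year is 276 / 2 = 138 years. Length of B = 11.255 × 138 = 1553.2 mm.

1553.2 mm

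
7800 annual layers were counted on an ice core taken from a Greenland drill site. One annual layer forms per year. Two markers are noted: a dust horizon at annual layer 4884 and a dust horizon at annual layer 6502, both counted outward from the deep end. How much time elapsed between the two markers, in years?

1618 years

Separation: 6502 − 4884 = 1618 annual layers.
At one annual layer per year, 1618 years elapsed between them.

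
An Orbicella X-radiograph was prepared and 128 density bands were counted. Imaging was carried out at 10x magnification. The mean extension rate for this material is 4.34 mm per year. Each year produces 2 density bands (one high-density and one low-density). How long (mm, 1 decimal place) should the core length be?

Dividing by 2 density bands per year: 128 / 2 = 64 years.
64 years at 4.34 mm/year gives 4.34 × 64 = 277.8 mm.

277.8 mm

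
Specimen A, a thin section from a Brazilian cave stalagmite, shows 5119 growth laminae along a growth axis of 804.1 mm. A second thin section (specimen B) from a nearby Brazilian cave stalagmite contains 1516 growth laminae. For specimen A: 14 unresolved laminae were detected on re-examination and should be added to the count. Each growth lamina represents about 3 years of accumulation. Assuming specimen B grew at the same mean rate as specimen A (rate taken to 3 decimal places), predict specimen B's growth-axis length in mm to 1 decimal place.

Specimen A: true growth lamina count = 5119 + 14 = 5133.
Specimen A: multiplying by 3 years per growth lamina: 5133 × 3 = 15399 years.
A: Extension rate ≈ 804.1 / 15399 = 0.052 mm/year.
Specimen B: multiplying by 3 years per growth lamina: 1516 × 3 = 4548 years. B's length ≈ 0.052 × 4548 = 236.5 mm.

236.5 mm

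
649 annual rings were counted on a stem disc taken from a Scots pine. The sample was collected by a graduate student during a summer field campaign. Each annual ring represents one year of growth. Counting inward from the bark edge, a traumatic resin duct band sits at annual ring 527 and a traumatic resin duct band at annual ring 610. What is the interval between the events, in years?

83 years

Separation: 610 − 527 = 83 annual rings.
One annual ring per year makes the interval 83 years.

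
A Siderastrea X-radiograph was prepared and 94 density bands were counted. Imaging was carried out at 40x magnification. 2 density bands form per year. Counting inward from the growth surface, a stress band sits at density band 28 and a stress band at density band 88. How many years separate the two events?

88 − 28 = 60 density bands lie between the two events.
60 density bands at 2 per year is 60 / 2 = 30 years.

30 yr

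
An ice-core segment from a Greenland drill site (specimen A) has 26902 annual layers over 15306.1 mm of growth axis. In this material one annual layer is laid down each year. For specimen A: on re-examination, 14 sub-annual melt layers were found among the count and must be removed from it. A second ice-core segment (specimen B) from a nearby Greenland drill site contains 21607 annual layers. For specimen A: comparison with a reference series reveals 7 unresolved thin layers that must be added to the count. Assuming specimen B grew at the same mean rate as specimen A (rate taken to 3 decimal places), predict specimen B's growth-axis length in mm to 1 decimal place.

Specimen A: adjusted count: 26902 − 14 + 7 = 26895 annual layers.
A: 15306.1 mm over 26895 years gives 15306.1 / 26895 ≈ 0.569 mm/yr.
For B, 0.569 mm/year × 21607 years = 12294.4 mm.

12294.4 mm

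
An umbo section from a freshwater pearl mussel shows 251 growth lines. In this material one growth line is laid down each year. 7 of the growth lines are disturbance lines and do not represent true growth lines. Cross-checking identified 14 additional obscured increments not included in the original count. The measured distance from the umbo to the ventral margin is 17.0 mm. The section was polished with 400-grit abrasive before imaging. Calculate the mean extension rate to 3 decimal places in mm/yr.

0.066 mm/yr

After corrections the count is 251 − 7 + 14 = 258 growth lines.
Mean rate = 17.0 mm / 258 years ≈ 0.066 mm/yr.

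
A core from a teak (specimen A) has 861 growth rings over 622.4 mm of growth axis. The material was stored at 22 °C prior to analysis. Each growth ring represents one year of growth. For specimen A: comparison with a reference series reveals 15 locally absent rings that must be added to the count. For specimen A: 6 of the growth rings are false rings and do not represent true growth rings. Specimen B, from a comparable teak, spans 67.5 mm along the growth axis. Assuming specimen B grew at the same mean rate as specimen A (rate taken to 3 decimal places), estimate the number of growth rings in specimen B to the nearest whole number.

94 growth rings

Specimen A: adjusted count: 861 − 6 + 15 = 870 growth rings.
A: Extension rate ≈ 622.4 / 870 = 0.715 mm/year.
For B, 67.5 / 0.715 = 94.41 years ≈ 94 growth rings.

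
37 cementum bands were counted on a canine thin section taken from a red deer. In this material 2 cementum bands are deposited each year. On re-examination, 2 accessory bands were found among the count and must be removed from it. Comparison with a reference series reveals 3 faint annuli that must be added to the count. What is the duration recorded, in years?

19 yr

Adjusted count: 37 − 2 + 3 = 38 cementum bands.
38 cementum bands at 2 per year is 38 / 2 = 19 years.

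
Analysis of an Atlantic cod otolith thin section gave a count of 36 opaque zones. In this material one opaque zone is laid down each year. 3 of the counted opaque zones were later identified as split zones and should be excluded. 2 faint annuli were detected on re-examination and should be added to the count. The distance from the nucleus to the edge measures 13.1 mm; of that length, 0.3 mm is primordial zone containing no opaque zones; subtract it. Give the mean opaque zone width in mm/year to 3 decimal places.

True opaque zone count = 36 − 3 + 2 = 35.
Net length = 13.1 − 0.3 = 12.8 mm.
Mean rate = 12.8 mm / 35 years ≈ 0.366 mm/year.

0.366 mm/year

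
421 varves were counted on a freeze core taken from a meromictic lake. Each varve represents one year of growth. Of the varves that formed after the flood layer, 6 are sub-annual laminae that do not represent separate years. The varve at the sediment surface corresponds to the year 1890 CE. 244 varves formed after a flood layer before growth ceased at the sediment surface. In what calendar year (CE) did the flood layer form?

1652 CE

244 varves post-date the flood layer.
244 − 6 false = 238 true varves after the flood layer.
Counting back 238 years from 1890 CE places the flood layer in 1890 − 238 = 1652 CE.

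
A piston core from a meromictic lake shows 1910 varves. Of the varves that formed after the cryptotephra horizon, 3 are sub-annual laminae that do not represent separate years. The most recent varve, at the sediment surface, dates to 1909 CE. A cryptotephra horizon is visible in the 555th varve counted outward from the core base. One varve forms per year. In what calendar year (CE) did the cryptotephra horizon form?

The cryptotephra horizon sits at varve 555 from the core base, so 1910 − 555 = 1355 varves formed after it.
Excluding 3 false varves: 1355 − 3 = 1352.
1909 − 1352 = 557 CE.

557 CE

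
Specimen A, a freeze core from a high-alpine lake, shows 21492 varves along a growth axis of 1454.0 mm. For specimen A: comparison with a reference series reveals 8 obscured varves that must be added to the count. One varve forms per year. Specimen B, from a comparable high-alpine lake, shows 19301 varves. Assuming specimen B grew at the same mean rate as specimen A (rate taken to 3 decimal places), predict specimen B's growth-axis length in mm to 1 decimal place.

Specimen A: after corrections the count is 21492 + 8 = 21500 varves.
A: Mean rate = 1454.0 mm / 21500 years ≈ 0.068 mm per year.
B's length ≈ 0.068 × 19301 = 1312.5 mm.

1312.5 mm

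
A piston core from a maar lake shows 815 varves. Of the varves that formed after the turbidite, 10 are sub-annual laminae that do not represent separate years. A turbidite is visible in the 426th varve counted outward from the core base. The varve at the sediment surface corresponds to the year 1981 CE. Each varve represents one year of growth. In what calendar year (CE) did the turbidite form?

815 − 426 = 389 varves lie beyond the turbidite toward the sediment surface.
Removing the 10 false varves leaves 389 − 10 = 379 true varves beyond the turbidite.
The varve at the sediment surface is 1981 CE, so the turbidite dates to 1981 − 379 = 1602 CE.

1602 CE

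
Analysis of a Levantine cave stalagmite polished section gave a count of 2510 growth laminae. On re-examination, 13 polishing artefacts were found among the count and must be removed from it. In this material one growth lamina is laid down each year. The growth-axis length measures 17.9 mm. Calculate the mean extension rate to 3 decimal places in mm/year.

True growth lamina count = 2510 − 13 = 2497.
Extension rate ≈ 17.9 / 2497 = 0.007 mm/year.

0.007 mm/year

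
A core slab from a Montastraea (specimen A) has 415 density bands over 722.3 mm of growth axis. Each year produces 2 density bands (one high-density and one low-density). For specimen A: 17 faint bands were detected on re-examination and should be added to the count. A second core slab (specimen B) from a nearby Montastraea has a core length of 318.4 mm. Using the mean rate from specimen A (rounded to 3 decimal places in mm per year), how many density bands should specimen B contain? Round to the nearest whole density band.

Specimen A: correcting the raw count gives 415 + 17 = 432 true density bands.
Specimen A: 432 density bands at 2 per year is 432 / 2 = 216 years.
A: Mean rate = 722.3 mm / 216 years ≈ 3.344 mm/year.
For B, 318.4 / 3.344 = 95.22 years; at 2 density bands per year that is 95.22 × 2 ≈ 190 density bands.

190 density bands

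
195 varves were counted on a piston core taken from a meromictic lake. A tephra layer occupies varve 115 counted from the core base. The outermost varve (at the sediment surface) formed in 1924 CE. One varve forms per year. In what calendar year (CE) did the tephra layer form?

The tephra layer sits at varve 115 from the core base, so 195 − 115 = 80 varves formed after it.
Counting back 80 years from 1924 CE places the tephra layer in 1924 − 80 = 1844 CE.

1844 CE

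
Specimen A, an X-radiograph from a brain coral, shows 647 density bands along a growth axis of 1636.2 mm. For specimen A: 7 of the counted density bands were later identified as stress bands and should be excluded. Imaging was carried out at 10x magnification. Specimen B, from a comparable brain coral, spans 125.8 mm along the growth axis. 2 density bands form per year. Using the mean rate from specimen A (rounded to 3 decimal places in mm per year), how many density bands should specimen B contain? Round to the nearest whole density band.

Specimen A: adjusted count: 647 − 7 = 640 density bands.
Specimen A: 640 density bands at 2 per year is 640 / 2 = 320 years.
A: Extension rate ≈ 1636.2 / 320 = 5.113 mm/yr.
B spans 125.8 / 5.113 = 24.60 years; at 2 density bands per year that is 24.60 × 2 ≈ 49 density bands.

49 density bands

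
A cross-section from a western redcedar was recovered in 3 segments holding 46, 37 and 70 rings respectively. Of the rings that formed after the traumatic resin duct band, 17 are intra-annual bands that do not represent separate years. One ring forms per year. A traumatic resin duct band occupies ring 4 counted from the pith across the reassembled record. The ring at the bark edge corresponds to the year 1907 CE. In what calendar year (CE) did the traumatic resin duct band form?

1775 CE

Total rings = 46 + 37 + 70 = 153.
153 − 4 = 149 rings lie beyond the traumatic resin duct band toward the bark edge.
Removing the 17 false rings leaves 149 − 17 = 132 true rings beyond the traumatic resin duct band.
Counting back 132 years from 1907 CE places the traumatic resin duct band in 1907 − 132 = 1775 CE.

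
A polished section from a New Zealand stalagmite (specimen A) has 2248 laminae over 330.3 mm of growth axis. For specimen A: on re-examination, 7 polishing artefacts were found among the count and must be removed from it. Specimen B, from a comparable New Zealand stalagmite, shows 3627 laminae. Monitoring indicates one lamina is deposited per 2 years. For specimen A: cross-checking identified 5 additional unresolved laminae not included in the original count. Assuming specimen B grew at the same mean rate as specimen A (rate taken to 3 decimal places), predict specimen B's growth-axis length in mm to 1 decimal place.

Specimen A: correcting the raw count gives 2248 − 7 + 5 = 2246 true laminae.
Specimen A: 2246 laminae at 2 years each span 2246 × 2 = 4492 years.
A: 330.3 mm over 4492 years gives 330.3 / 4492 ≈ 0.074 mm/yr.
Specimen B: at 2 years per lamina, 3627 × 2 = 7254 years. Length of B = 0.074 × 7254 = 536.8 mm.

536.8 mm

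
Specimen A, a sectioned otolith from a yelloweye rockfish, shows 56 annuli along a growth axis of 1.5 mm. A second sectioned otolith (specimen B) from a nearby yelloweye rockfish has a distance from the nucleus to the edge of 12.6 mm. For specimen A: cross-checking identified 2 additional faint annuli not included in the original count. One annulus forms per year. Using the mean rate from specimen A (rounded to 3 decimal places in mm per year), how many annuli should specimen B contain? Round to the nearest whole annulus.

485 annuli

Specimen A: adjusted count: 56 + 2 = 58 annuli.
A: 1.5 mm over 58 years gives 1.5 / 58 ≈ 0.026 mm/year.
B spans 12.6 / 0.026 = 484.62 years ≈ 485 annuli.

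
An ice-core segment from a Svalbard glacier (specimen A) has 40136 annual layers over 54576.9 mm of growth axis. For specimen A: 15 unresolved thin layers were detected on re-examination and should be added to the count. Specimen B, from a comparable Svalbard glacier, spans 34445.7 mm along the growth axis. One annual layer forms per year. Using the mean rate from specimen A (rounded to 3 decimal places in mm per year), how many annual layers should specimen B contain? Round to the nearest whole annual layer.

Specimen A: true annual layer count = 40136 + 15 = 40151.
A: Extension rate ≈ 54576.9 / 40151 = 1.359 mm per year.
Specimen B: 34445.7 mm / 1.359 mm per year = 25346.36 years ≈ 25346 annual layers.

25346 annual layers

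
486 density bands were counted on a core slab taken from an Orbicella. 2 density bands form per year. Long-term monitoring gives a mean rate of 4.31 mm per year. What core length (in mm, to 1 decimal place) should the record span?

1047.3 mm

486 density bands at 2 per year is 486 / 2 = 243 years.
Predicted length = 4.31 mm/year × 243 years = 1047.3 mm.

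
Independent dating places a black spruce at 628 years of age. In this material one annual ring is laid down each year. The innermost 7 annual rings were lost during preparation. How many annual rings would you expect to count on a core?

One annual ring per year gives 628 annual rings over 628 years.
Subtracting the 7 annual rings not captured gives 628 − 7 = 621 annual rings in the record.

621 annual rings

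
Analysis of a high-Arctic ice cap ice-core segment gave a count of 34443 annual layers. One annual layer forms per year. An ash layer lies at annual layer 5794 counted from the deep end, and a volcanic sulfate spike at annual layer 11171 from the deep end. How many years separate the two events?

The two markers are separated by 11171 − 5794 = 5377 annual layers.
At one annual layer per year, 5377 years elapsed between them.

5377 years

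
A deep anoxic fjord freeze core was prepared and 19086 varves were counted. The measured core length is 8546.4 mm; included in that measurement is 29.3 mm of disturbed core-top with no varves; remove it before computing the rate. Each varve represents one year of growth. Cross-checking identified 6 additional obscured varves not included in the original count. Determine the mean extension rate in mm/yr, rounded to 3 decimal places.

After corrections the count is 19086 + 6 = 19092 varves.
The growth record spans 8546.4 − 29.3 = 8517.1 mm.
8517.1 mm over 19092 years gives 8517.1 / 19092 ≈ 0.446 mm/yr.

0.446 mm/yr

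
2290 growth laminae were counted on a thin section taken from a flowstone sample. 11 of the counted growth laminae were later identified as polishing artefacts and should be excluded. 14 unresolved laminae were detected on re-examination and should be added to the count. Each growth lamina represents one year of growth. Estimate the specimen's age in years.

Adjusted count: 2290 − 11 + 14 = 2293 growth laminae.
One growth lamina per year makes the duration 2293 years.

2293 years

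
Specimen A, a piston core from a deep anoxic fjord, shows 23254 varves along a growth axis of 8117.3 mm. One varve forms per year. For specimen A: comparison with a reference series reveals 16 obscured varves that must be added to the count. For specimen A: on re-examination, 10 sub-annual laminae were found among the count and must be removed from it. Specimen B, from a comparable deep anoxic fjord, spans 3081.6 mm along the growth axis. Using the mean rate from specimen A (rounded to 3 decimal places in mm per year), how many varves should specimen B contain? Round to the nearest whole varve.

Specimen A: adjusted count: 23254 − 10 + 16 = 23260 varves.
A: Extension rate ≈ 8117.3 / 23260 = 0.349 mm/yr.
B spans 3081.6 / 0.349 = 8829.80 years ≈ 8830 varves.

8830 varves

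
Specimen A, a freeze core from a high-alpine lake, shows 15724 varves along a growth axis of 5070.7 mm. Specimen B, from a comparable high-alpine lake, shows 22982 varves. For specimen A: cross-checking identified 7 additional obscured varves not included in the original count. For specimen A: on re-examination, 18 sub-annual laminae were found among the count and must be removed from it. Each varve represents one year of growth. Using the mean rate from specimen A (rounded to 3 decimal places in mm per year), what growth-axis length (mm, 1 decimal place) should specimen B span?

7423.2 mm

Specimen A: after corrections the count is 15724 − 18 + 7 = 15713 varves.
A: Extension rate ≈ 5070.7 / 15713 = 0.323 mm per year.
Length of B = 0.323 × 22982 = 7423.2 mm.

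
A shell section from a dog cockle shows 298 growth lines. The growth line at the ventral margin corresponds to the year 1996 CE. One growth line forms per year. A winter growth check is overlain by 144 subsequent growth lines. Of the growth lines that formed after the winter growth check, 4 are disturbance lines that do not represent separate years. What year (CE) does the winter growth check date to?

1856 CE

There are 144 growth lines younger than the winter growth check.
144 − 4 false = 140 true growth lines after the winter growth check.
Counting back 140 years from 1996 CE places the winter growth check in 1996 − 140 = 1856 CE.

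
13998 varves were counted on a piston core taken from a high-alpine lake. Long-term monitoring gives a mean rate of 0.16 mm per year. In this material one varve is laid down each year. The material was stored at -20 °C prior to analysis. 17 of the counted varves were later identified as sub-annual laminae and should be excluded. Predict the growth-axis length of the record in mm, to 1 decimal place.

After corrections the count is 13998 − 17 = 13981 varves.
Length ≈ 0.16 × 13981 = 2237.0 mm.

2237.0 mm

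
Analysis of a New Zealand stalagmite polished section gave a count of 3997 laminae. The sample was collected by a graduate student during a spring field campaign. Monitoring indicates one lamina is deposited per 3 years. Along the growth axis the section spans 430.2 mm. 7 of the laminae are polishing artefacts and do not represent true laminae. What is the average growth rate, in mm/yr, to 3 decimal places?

Adjusted count: 3997 − 7 = 3990 laminae.
3990 laminae at 3 years each span 3990 × 3 = 11970 years.
Extension rate ≈ 430.2 / 11970 = 0.036 mm/yr.

0.036 mm/yr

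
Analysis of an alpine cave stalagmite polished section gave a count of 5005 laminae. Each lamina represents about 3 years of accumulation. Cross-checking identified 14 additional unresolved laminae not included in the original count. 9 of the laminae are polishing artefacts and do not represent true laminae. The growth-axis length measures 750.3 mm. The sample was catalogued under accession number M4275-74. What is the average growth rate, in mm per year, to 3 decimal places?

After corrections the count is 5005 − 9 + 14 = 5010 laminae.
Multiplying by 3 years per lamina: 5010 × 3 = 15030 years.
Mean rate = 750.3 mm / 15030 years ≈ 0.050 mm per year.

0.050 mm per year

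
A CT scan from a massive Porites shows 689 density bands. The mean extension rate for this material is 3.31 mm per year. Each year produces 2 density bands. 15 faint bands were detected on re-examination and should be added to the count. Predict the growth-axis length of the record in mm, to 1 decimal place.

1165.1 mm

True density band count = 689 + 15 = 704.
With 2 density bands per year, 704 / 2 = 352 years.
352 years at 3.31 mm/year gives 3.31 × 352 = 1165.1 mm.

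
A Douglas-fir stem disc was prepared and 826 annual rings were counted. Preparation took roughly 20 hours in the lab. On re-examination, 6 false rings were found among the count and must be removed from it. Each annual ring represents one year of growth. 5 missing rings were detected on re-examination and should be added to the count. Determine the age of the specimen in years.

825 yr

Adjusted count: 826 − 6 + 5 = 825 annual rings.
With a one-to-one annual ring periodicity this is 825 years.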